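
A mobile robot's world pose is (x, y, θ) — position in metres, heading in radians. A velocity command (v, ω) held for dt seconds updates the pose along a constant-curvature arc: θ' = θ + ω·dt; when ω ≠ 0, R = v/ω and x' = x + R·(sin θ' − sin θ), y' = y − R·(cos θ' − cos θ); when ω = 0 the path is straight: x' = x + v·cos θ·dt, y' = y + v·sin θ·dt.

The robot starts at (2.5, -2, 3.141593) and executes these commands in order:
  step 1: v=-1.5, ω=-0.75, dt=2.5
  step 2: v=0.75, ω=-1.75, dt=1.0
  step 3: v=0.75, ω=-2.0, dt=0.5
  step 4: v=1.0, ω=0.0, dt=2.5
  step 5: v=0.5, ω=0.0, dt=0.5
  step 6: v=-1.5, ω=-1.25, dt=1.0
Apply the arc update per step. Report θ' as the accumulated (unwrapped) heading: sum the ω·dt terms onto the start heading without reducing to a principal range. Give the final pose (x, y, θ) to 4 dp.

step 1: θ'=1.2666 (R=2.0000) → pose (4.4082, -4.5991, 1.2666)
step 2: θ'=-0.4834 (R=-0.4286) → pose (5.0163, -4.3480, -0.4834)
step 3: θ'=-1.4834 (R=-0.3750) → pose (5.2155, -4.6473, -1.4834)
step 4: θ'=-1.4834 (straight) → pose (5.4337, -7.1377, -1.4834)
step 5: θ'=-1.4834 (straight) → pose (5.4556, -7.3868, -1.4834)
step 6: θ'=-2.7334 (R=1.2000) → pose (6.1746, -6.1806, -2.7334)

(6.1746, -6.1806, -2.7334)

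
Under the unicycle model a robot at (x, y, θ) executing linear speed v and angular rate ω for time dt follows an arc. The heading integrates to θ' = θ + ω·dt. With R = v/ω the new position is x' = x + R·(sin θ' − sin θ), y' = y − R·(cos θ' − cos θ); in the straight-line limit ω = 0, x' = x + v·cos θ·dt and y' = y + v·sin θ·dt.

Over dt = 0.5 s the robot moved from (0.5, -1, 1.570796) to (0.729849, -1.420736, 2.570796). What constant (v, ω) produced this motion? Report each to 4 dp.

v = -1.0000, ω = 2.0000

Δθ = 2.570796 − 1.570796 = 1.000000
ω = Δθ/dt = 1.000000/0.5 = 2.0000
R = −Δy/(cos θ' − cos θ) = -0.5000
v = R·ω = -0.5000·2.0000 = -1.0000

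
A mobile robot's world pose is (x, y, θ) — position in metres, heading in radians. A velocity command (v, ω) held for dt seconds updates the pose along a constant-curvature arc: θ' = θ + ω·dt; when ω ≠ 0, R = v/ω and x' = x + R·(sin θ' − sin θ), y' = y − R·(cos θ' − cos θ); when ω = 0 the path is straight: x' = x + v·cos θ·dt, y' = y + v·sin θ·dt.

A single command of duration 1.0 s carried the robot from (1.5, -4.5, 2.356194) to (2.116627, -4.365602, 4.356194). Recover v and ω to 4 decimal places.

v = -0.7500, ω = 2.0000

Δθ = 4.356194 − 2.356194 = 2.000000
ω = Δθ/dt = 2.000000/1.0 = 2.0000
R = Δx/(sin θ' − sin θ) = -0.3750
v = R·ω = -0.3750·2.0000 = -0.7500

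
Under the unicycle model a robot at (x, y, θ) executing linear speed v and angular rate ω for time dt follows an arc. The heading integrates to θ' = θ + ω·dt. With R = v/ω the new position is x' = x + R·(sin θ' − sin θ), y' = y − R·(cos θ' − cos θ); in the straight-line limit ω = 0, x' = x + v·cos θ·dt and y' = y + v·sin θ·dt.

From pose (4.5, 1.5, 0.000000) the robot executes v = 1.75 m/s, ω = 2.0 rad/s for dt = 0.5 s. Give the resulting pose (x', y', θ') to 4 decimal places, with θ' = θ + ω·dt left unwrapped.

(5.2363, 1.9022, 1.0000)

θ' = 0.0000 + 2.0·0.5 = 1.0000
R = v/ω = 1.75/2.0 = 0.8750
x' = 4.5 + 0.8750·(sin 1.0000 − sin 0.0000) = 5.2363
y' = 1.5 − 0.8750·(cos 1.0000 − cos 0.0000) = 1.9022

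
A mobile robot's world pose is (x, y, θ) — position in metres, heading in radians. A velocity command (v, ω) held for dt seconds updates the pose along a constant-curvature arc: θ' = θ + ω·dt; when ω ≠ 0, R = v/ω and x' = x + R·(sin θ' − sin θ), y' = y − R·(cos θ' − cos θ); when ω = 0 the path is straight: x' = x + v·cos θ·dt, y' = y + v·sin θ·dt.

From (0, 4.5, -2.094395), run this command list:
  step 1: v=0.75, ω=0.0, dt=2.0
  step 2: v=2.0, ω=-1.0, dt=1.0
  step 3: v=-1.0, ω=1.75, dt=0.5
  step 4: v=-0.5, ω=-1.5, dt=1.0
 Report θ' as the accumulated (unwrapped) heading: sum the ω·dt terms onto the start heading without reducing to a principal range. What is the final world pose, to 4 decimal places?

(-1.5116, 2.5067, -3.7194)

step 1: θ'=-2.0944 (straight) → pose (-0.7500, 3.2010, -2.0944)
step 2: θ'=-3.0944 (R=-2.0000) → pose (-2.3877, 2.2032, -3.0944)
step 3: θ'=-2.2194 (R=-0.5714) → pose (-1.9593, 2.4288, -2.2194)
step 4: θ'=-3.7194 (R=0.3333) → pose (-1.5116, 2.5067, -3.7194)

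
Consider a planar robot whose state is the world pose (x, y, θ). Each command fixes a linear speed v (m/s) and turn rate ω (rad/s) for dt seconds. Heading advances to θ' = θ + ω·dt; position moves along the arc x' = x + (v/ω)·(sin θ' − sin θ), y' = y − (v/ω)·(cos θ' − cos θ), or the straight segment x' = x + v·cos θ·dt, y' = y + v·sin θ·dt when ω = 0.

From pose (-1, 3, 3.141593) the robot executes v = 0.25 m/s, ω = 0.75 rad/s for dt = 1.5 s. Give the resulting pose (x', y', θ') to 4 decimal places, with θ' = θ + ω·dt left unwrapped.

(-1.3008, 2.8104, 4.2666)

θ' = 3.1416 + 0.75·1.5 = 4.2666
R = v/ω = 0.25/0.75 = 0.3333
x' = -1 + 0.3333·(sin 4.2666 − sin 3.1416) = -1.3008
y' = 3 − 0.3333·(cos 4.2666 − cos 3.1416) = 2.8104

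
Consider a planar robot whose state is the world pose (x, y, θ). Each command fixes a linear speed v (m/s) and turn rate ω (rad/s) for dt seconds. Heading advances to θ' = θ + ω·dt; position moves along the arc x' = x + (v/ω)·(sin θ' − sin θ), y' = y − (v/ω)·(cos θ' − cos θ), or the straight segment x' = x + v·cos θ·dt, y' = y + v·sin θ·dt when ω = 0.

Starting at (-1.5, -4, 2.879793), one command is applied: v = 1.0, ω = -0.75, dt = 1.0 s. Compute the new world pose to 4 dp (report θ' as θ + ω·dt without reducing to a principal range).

(-2.2853, -3.4192, 2.1298)

θ' = 2.8798 + -0.75·1.0 = 2.1298
R = v/ω = 1.0/-0.75 = -1.3333
x' = -1.5 + -1.3333·(sin 2.1298 − sin 2.8798) = -2.2853
y' = -4 − -1.3333·(cos 2.1298 − cos 2.8798) = -3.4192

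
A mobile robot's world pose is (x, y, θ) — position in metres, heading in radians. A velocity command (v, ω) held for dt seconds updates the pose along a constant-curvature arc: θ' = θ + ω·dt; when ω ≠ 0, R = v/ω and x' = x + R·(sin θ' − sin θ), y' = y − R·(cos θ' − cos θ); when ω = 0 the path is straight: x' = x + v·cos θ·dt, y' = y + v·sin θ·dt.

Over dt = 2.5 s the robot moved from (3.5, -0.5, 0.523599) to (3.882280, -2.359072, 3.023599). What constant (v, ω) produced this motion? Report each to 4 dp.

v = -1.0000, ω = 1.0000

Δθ = 3.023599 − 0.523599 = 2.500000
ω = Δθ/dt = 2.500000/2.5 = 1.0000
R = −Δy/(cos θ' − cos θ) = -1.0000
v = R·ω = -1.0000·1.0000 = -1.0000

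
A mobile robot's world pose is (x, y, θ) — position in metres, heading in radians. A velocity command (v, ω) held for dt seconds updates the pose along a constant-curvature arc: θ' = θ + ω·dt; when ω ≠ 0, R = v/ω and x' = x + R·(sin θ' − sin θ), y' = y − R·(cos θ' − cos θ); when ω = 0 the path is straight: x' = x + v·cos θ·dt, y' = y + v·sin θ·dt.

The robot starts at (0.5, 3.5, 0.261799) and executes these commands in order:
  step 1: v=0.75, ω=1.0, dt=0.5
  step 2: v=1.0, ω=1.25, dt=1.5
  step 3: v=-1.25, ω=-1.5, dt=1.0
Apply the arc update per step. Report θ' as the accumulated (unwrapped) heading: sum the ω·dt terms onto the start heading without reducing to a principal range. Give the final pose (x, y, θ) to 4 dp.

(1.0113, 3.8810, 1.1368)

step 1: θ'=0.7618 (R=0.7500) → pose (0.8236, 3.6817, 0.7618)
step 2: θ'=2.6368 (R=0.8000) → pose (0.6583, 4.9608, 2.6368)
step 3: θ'=1.1368 (R=0.8333) → pose (1.0113, 3.8810, 1.1368)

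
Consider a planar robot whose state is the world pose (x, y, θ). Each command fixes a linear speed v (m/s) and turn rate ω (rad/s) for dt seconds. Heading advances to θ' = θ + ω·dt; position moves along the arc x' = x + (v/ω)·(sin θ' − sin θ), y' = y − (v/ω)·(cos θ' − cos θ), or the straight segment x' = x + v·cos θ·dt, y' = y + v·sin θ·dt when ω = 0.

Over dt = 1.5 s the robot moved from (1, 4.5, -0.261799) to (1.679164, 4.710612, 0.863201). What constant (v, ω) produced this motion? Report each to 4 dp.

Δθ = 0.863201 − -0.261799 = 1.125000
ω = Δθ/dt = 1.125000/1.5 = 0.7500
R = Δx/(sin θ' − sin θ) = 0.6667
v = R·ω = 0.6667·0.7500 = 0.5000

v = 0.5000, ω = 0.7500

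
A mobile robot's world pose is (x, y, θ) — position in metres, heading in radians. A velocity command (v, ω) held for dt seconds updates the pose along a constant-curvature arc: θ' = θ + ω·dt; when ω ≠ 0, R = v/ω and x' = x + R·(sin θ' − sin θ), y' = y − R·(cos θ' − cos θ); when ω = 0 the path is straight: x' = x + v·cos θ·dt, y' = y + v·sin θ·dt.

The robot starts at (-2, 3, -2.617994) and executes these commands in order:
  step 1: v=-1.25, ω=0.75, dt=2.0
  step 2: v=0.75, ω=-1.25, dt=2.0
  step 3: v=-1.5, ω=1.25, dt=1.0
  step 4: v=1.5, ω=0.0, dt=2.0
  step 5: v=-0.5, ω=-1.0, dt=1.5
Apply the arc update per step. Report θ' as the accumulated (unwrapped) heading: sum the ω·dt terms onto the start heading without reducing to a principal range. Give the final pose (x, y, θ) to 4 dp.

step 1: θ'=-1.1180 (R=-1.6667) → pose (-1.3346, 5.1725, -1.1180)
step 2: θ'=-3.6180 (R=-0.6000) → pose (-2.1493, 4.3768, -3.6180)
step 3: θ'=-2.3680 (R=-1.2000) → pose (-0.7606, 4.5847, -2.3680)
step 4: θ'=-2.3680 (straight) → pose (-2.9068, 2.4886, -2.3680)
step 5: θ'=-3.8680 (R=0.5000) → pose (-2.2253, 2.5047, -3.8680)

(-2.2253, 2.5047, -3.8680)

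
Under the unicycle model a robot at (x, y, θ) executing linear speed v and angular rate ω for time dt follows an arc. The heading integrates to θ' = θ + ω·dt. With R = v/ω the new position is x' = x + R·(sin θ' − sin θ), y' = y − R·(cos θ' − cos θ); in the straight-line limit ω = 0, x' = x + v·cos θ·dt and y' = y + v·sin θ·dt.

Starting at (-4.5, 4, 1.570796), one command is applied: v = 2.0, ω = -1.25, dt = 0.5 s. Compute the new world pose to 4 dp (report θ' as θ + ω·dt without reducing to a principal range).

θ' = 1.5708 + -1.25·0.5 = 0.9458
R = v/ω = 2.0/-1.25 = -1.6000
x' = -4.5 + -1.6000·(sin 0.9458 − sin 1.5708) = -4.1975
y' = 4 − -1.6000·(cos 0.9458 − cos 1.5708) = 4.9362

(-4.1975, 4.9362, 0.9458)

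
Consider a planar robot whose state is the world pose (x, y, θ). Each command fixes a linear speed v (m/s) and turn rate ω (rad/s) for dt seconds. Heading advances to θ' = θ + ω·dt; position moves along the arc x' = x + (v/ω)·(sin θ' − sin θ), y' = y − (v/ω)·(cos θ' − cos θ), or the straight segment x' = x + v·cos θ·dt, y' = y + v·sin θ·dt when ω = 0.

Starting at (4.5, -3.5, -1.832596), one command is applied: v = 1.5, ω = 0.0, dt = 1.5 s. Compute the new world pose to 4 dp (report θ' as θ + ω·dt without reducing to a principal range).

(3.9177, -5.6733, -1.8326)

θ' = -1.8326 + 0.0·1.5 = -1.8326
ω = 0 → straight: x' = 4.5 + 1.5·cos(-1.8326)·1.5 = 3.9177
y' = -3.5 + 1.5·sin(-1.8326)·1.5 = -5.6733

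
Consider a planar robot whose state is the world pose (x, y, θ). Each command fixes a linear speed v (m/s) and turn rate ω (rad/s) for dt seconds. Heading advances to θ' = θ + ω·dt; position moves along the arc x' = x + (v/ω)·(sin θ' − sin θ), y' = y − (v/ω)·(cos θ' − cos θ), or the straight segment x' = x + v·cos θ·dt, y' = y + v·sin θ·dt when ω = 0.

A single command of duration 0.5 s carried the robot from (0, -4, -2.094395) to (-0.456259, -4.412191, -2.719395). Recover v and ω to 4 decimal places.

v = 1.2500, ω = -1.2500

Δθ = -2.719395 − -2.094395 = -0.625000
ω = Δθ/dt = -0.625000/0.5 = -1.2500
R = Δx/(sin θ' − sin θ) = -1.0000
v = R·ω = -1.0000·-1.2500 = 1.2500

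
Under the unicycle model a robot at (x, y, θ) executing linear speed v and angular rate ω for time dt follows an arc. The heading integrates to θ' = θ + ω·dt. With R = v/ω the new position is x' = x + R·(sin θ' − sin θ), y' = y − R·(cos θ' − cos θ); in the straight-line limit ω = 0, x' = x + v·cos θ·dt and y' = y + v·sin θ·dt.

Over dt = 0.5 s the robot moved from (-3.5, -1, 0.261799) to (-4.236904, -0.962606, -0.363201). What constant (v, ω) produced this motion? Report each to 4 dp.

Δθ = -0.363201 − 0.261799 = -0.625000
ω = Δθ/dt = -0.625000/0.5 = -1.2500
R = Δx/(sin θ' − sin θ) = 1.2000
v = R·ω = 1.2000·-1.2500 = -1.5000

v = -1.5000, ω = -1.2500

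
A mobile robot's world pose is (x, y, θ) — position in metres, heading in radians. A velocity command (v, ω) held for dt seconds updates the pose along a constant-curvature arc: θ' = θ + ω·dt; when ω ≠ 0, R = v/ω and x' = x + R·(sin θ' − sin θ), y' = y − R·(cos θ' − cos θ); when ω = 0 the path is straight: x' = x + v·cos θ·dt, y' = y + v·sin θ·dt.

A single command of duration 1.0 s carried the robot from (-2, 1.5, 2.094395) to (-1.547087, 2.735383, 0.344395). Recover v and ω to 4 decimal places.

v = 1.5000, ω = -1.7500

Δθ = 0.344395 − 2.094395 = -1.750000
ω = Δθ/dt = -1.750000/1.0 = -1.7500
R = −Δy/(cos θ' − cos θ) = -0.8571
v = R·ω = -0.8571·-1.7500 = 1.5000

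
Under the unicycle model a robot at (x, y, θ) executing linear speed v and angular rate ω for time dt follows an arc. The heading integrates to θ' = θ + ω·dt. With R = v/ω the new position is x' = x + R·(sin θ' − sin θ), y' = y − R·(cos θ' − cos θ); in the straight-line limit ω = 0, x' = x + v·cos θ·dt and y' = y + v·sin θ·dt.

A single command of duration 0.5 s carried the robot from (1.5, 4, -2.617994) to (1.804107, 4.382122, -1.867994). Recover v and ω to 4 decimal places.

Δθ = -1.867994 − -2.617994 = 0.750000
ω = Δθ/dt = 0.750000/0.5 = 1.5000
R = −Δy/(cos θ' − cos θ) = -0.6667
v = R·ω = -0.6667·1.5000 = -1.0000

v = -1.0000, ω = 1.5000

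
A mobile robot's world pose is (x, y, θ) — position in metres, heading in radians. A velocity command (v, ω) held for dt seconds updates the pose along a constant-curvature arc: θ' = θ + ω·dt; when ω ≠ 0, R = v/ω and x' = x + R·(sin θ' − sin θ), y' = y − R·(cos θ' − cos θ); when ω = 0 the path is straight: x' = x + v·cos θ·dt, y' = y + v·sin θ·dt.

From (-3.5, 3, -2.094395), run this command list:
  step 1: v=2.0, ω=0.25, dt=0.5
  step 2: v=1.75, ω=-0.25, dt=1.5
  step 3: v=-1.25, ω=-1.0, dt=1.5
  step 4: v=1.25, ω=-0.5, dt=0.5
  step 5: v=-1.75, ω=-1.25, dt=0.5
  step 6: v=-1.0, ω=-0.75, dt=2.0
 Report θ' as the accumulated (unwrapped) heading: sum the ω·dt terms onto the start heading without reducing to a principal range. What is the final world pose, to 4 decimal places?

step 1: θ'=-1.9694 (R=8.0000) → pose (-3.9446, 2.1050, -1.9694)
step 2: θ'=-2.3444 (R=-7.0000) → pose (-5.3881, -0.0691, -2.3444)
step 3: θ'=-3.8444 (R=1.2500) → pose (-3.6859, 0.0113, -3.8444)
step 4: θ'=-4.0944 (R=-2.5000) → pose (-4.1076, 0.4704, -4.0944)
step 5: θ'=-4.7194 (R=1.4000) → pose (-3.8487, -0.3506, -4.7194)
step 6: θ'=-6.2194 (R=1.3333) → pose (-5.0970, -1.6719, -6.2194)

(-5.0970, -1.6719, -6.2194)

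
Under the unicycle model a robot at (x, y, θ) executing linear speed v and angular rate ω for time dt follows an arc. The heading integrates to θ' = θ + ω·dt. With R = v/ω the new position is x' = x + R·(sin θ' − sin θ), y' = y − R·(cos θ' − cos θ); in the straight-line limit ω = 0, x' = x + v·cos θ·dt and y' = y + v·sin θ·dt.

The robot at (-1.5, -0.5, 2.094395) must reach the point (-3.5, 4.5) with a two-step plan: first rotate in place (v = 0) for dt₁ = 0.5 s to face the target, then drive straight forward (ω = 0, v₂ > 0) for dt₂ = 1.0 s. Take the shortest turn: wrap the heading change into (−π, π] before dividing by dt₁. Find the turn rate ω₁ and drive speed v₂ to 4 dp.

heading to target = atan2(4.5−-0.5, -3.5−-1.5) = 1.9513
Δθ = wrap(1.9513 − 2.0944) = -0.1431; ω₁ = Δθ/dt₁ = -0.2862
distance = √((-3.5−-1.5)² + (4.5−-0.5)²) = 5.3852; v₂ = distance/dt₂ = 5.3852

ω₁ = -0.2862, v₂ = 5.3852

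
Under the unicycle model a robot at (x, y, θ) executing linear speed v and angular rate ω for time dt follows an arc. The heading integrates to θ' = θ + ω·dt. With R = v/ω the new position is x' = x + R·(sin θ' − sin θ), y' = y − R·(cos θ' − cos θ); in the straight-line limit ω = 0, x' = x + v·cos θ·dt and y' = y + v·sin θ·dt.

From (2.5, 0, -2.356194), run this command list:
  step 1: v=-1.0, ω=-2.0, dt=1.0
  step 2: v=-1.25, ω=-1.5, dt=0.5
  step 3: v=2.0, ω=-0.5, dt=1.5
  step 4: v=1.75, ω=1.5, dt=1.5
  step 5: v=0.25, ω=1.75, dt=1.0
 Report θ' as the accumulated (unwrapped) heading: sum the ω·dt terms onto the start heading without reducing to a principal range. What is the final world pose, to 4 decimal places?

step 1: θ'=-4.3562 (R=0.5000) → pose (3.3222, -0.1792, -4.3562)
step 2: θ'=-5.1062 (R=0.8333) → pose (3.3107, -0.7895, -5.1062)
step 3: θ'=-5.8562 (R=-4.0000) → pose (5.3480, 1.3165, -5.8562)
step 4: θ'=-3.6062 (R=1.1667) → pose (5.3876, 3.4214, -3.6062)
step 5: θ'=-1.8562 (R=0.1429) → pose (5.1865, 3.3339, -1.8562)

(5.1865, 3.3339, -1.8562)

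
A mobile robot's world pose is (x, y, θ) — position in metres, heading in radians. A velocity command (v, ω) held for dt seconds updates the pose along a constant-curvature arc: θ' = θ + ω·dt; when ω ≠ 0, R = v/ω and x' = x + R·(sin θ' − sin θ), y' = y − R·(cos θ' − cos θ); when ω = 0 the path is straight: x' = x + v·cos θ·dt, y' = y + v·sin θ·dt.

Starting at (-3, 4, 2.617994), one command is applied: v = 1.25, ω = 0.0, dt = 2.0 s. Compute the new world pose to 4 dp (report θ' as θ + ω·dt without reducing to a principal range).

(-5.1651, 5.2500, 2.6180)

θ' = 2.6180 + 0.0·2.0 = 2.6180
ω = 0 → straight: x' = -3 + 1.25·cos(2.6180)·2.0 = -5.1651
y' = 4 + 1.25·sin(2.6180)·2.0 = 5.2500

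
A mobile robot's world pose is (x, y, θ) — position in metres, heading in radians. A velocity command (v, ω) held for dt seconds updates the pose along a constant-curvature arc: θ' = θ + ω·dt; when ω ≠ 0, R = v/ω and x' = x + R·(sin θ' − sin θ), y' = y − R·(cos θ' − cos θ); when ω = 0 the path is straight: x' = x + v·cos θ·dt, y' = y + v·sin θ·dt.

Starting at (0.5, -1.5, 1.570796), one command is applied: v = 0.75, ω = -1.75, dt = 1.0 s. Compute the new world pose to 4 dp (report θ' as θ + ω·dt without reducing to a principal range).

θ' = 1.5708 + -1.75·1.0 = -0.1792
R = v/ω = 0.75/-1.75 = -0.4286
x' = 0.5 + -0.4286·(sin -0.1792 − sin 1.5708) = 1.0050
y' = -1.5 − -0.4286·(cos -0.1792 − cos 1.5708) = -1.0783

(1.0050, -1.0783, -0.1792)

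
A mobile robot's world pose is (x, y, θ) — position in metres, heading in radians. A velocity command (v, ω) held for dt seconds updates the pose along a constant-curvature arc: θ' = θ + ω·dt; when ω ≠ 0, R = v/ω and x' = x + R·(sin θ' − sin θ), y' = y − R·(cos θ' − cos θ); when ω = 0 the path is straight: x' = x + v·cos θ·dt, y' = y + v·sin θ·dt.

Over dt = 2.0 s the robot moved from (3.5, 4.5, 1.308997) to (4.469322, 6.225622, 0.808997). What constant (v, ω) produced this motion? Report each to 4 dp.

Δθ = 0.808997 − 1.308997 = -0.500000
ω = Δθ/dt = -0.500000/2.0 = -0.2500
R = −Δy/(cos θ' − cos θ) = -4.0000
v = R·ω = -4.0000·-0.2500 = 1.0000

v = 1.0000, ω = -0.2500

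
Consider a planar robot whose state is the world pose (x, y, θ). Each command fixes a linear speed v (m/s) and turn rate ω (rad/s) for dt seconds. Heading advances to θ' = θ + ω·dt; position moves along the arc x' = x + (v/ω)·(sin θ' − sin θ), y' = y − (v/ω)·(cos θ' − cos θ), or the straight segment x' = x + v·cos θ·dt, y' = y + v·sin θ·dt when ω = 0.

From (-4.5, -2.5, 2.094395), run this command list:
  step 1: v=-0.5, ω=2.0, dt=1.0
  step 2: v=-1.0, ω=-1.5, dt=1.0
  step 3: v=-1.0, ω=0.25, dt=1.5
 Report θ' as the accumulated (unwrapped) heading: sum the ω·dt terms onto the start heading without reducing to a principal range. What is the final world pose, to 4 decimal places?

(-1.7937, -2.8617, 2.9694)

step 1: θ'=4.0944 (R=-0.2500) → pose (-4.0797, -2.5199, 4.0944)
step 2: θ'=2.5944 (R=0.6667) → pose (-3.1895, -2.3368, 2.5944)
step 3: θ'=2.9694 (R=-4.0000) → pose (-1.7937, -2.8617, 2.9694)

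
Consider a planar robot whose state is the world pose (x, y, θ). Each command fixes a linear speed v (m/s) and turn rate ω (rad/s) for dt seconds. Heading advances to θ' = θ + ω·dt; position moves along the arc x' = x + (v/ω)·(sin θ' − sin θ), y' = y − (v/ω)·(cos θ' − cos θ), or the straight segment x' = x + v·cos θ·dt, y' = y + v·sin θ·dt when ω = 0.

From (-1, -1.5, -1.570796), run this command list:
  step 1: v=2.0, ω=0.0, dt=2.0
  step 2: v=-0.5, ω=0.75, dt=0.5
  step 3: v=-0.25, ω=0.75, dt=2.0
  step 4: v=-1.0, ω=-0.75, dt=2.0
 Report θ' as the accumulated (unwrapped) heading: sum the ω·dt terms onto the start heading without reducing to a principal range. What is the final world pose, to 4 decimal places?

step 1: θ'=-1.5708 (straight) → pose (-1.0000, -5.5000, -1.5708)
step 2: θ'=-1.1958 (R=-0.6667) → pose (-1.0463, -5.2558, -1.1958)
step 3: θ'=0.3042 (R=-0.3333) → pose (-1.4563, -5.0599, 0.3042)
step 4: θ'=-1.1958 (R=1.3333) → pose (-3.0964, -4.2761, -1.1958)

(-3.0964, -4.2761, -1.1958)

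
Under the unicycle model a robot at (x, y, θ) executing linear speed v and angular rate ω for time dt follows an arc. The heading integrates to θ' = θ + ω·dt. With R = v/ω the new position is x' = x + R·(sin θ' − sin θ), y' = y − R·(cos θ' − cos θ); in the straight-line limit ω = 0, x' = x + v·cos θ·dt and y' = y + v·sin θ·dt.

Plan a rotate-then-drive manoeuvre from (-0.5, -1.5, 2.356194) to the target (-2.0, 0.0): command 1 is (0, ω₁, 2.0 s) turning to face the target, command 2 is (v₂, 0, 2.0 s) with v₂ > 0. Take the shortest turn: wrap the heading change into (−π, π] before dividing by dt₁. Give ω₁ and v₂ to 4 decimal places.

ω₁ = 0.0000, v₂ = 1.0607

heading to target = atan2(0−-1.5, -2−-0.5) = 2.3562
Δθ = wrap(2.3562 − 2.3562) = 0.0000; ω₁ = Δθ/dt₁ = 0.0000
distance = √((-2−-0.5)² + (0−-1.5)²) = 2.1213; v₂ = distance/dt₂ = 1.0607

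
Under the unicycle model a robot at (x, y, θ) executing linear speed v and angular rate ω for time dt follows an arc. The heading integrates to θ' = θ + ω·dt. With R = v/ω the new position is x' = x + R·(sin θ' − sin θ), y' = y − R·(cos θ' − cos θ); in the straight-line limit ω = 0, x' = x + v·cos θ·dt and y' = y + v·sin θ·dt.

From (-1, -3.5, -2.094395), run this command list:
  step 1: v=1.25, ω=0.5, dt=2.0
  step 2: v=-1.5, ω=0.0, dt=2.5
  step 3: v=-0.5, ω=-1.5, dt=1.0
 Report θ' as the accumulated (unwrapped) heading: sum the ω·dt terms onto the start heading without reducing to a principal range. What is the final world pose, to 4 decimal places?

step 1: θ'=-1.0944 (R=2.5000) → pose (-1.0566, -5.8965, -1.0944)
step 2: θ'=-1.0944 (straight) → pose (-2.7763, -2.5640, -1.0944)
step 3: θ'=-2.5944 (R=0.3333) → pose (-2.6535, -2.1265, -2.5944)

(-2.6535, -2.1265, -2.5944)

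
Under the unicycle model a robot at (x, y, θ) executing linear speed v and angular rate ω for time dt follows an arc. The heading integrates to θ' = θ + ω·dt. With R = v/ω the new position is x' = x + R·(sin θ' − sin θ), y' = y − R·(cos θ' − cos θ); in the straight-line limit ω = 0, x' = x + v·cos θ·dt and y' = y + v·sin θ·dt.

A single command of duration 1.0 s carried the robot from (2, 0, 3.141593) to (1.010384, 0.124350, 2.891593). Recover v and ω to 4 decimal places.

v = 1.0000, ω = -0.2500

Δθ = 2.891593 − 3.141593 = -0.250000
ω = Δθ/dt = -0.250000/1.0 = -0.2500
R = Δx/(sin θ' − sin θ) = -4.0000
v = R·ω = -4.0000·-0.2500 = 1.0000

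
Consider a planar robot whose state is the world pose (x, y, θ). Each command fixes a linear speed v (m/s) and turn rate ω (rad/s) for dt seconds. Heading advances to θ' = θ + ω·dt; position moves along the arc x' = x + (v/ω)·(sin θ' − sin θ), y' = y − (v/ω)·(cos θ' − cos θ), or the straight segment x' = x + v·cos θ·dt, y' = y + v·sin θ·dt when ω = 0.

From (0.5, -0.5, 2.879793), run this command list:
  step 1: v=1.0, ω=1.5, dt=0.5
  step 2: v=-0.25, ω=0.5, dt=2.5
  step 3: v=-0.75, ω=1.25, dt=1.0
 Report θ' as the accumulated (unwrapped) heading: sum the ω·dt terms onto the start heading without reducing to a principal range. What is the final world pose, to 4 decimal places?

step 1: θ'=3.6298 (R=0.6667) → pose (0.0148, -0.5552, 3.6298)
step 2: θ'=4.8798 (R=-0.5000) → pose (0.2733, -0.0303, 4.8798)
step 3: θ'=6.1298 (R=-0.6000) → pose (-0.2267, 0.4627, 6.1298)

(-0.2267, 0.4627, 6.1298)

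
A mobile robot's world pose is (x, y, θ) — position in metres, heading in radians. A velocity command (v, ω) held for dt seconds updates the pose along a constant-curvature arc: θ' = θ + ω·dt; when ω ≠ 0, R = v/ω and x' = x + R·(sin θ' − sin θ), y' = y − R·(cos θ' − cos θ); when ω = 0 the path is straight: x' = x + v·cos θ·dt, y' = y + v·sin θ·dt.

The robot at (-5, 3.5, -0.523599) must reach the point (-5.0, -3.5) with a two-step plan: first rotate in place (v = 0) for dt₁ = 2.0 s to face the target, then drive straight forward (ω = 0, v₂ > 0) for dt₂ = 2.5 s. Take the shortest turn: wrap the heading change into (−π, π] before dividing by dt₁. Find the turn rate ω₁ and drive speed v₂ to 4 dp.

heading to target = atan2(-3.5−3.5, -5−-5) = -1.5708
Δθ = wrap(-1.5708 − -0.5236) = -1.0472; ω₁ = Δθ/dt₁ = -0.5236
distance = √((-5−-5)² + (-3.5−3.5)²) = 7.0000; v₂ = distance/dt₂ = 2.8000

ω₁ = -0.5236, v₂ = 2.8000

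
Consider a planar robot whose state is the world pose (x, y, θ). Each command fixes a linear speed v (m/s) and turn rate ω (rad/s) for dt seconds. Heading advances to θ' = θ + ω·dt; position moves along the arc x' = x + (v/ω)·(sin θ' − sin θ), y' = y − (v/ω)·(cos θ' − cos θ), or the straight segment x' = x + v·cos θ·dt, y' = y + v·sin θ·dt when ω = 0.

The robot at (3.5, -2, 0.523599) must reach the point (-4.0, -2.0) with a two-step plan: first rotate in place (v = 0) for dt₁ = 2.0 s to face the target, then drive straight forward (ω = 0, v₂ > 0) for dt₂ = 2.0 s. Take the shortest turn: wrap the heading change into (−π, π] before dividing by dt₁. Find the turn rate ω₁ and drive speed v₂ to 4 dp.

ω₁ = 1.3090, v₂ = 3.7500

heading to target = atan2(-2−-2, -4−3.5) = 3.1416
Δθ = wrap(3.1416 − 0.5236) = 2.6180; ω₁ = Δθ/dt₁ = 1.3090
distance = √((-4−3.5)² + (-2−-2)²) = 7.5000; v₂ = distance/dt₂ = 3.7500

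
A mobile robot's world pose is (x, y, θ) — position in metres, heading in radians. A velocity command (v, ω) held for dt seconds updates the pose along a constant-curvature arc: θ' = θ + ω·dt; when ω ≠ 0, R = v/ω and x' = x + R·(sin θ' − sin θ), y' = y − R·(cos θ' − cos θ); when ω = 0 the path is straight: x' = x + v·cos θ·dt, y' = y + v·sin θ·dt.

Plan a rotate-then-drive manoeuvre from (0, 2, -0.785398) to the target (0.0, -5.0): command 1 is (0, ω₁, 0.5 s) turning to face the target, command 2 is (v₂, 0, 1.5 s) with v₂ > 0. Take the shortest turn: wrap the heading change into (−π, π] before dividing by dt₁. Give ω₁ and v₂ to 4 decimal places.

ω₁ = -1.5708, v₂ = 4.6667

heading to target = atan2(-5−2, 0−0) = -1.5708
Δθ = wrap(-1.5708 − -0.7854) = -0.7854; ω₁ = Δθ/dt₁ = -1.5708
distance = √((0−0)² + (-5−2)²) = 7.0000; v₂ = distance/dt₂ = 4.6667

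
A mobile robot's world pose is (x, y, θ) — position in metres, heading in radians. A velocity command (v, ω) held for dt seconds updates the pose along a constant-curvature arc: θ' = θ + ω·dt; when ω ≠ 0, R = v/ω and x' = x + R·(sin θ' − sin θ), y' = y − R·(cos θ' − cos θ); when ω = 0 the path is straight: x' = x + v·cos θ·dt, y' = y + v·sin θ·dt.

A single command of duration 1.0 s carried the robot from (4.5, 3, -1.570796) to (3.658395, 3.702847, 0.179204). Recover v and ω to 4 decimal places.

Δθ = 0.179204 − -1.570796 = 1.750000
ω = Δθ/dt = 1.750000/1.0 = 1.7500
R = Δx/(sin θ' − sin θ) = -0.7143
v = R·ω = -0.7143·1.7500 = -1.2500

v = -1.2500, ω = 1.7500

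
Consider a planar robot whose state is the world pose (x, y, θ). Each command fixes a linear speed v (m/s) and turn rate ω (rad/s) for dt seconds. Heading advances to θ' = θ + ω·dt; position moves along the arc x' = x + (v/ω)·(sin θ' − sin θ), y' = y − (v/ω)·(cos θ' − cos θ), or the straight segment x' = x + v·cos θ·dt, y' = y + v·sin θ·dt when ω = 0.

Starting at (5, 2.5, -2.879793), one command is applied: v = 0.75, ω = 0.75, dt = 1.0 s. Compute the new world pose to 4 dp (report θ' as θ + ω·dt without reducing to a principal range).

(4.4110, 2.0644, -2.1298)

θ' = -2.8798 + 0.75·1.0 = -2.1298
R = v/ω = 0.75/0.75 = 1.0000
x' = 5 + 1.0000·(sin -2.1298 − sin -2.8798) = 4.4110
y' = 2.5 − 1.0000·(cos -2.1298 − cos -2.8798) = 2.0644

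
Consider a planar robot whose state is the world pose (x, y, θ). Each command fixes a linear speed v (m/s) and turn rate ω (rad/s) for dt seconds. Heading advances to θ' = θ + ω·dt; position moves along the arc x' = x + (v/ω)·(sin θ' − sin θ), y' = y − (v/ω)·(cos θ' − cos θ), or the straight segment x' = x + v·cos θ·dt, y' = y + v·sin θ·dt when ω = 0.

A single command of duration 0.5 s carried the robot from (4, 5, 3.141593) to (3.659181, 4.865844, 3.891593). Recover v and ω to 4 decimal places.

Δθ = 3.891593 − 3.141593 = 0.750000
ω = Δθ/dt = 0.750000/0.5 = 1.5000
R = Δx/(sin θ' − sin θ) = 0.5000
v = R·ω = 0.5000·1.5000 = 0.7500

v = 0.7500, ω = 1.5000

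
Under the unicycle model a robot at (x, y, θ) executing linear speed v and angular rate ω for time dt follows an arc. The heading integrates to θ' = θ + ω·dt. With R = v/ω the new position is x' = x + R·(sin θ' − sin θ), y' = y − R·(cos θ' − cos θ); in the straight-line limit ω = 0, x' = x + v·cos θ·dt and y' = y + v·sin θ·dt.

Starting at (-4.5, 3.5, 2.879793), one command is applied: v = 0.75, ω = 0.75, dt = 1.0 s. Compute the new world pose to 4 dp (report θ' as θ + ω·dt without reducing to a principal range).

(-5.2279, 3.4173, 3.6298)

θ' = 2.8798 + 0.75·1.0 = 3.6298
R = v/ω = 0.75/0.75 = 1.0000
x' = -4.5 + 1.0000·(sin 3.6298 − sin 2.8798) = -5.2279
y' = 3.5 − 1.0000·(cos 3.6298 − cos 2.8798) = 3.4173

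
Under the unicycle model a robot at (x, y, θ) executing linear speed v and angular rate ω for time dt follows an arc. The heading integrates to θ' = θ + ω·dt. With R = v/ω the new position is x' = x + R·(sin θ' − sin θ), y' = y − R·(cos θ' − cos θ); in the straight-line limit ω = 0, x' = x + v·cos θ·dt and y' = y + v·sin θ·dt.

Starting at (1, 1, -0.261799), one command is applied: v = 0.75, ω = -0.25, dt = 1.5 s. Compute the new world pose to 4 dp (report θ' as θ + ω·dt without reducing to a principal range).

(2.0074, 0.5142, -0.6368)

θ' = -0.2618 + -0.25·1.5 = -0.6368
R = v/ω = 0.75/-0.25 = -3.0000
x' = 1 + -3.0000·(sin -0.6368 − sin -0.2618) = 2.0074
y' = 1 − -3.0000·(cos -0.6368 − cos -0.2618) = 0.5142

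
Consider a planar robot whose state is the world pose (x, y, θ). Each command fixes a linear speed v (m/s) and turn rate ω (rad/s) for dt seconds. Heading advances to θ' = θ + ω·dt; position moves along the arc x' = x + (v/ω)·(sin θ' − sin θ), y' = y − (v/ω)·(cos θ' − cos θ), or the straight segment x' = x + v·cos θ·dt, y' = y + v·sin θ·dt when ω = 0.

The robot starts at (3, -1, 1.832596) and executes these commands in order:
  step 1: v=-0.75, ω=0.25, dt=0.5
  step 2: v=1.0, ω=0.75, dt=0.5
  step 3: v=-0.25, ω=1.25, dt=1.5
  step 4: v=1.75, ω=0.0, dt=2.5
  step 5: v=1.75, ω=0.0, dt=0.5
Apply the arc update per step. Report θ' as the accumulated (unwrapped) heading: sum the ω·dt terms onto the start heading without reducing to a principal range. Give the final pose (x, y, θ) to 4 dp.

(0.6301, -5.4918, 4.2076)

step 1: θ'=1.9576 (R=-3.0000) → pose (3.1194, -1.3552, 1.9576)
step 2: θ'=2.3326 (R=1.3333) → pose (2.8494, -0.9379, 2.3326)
step 3: θ'=4.2076 (R=-0.2000) → pose (3.1692, -0.8966, 4.2076)
step 4: θ'=4.2076 (straight) → pose (1.0533, -4.7259, 4.2076)
step 5: θ'=4.2076 (straight) → pose (0.6301, -5.4918, 4.2076)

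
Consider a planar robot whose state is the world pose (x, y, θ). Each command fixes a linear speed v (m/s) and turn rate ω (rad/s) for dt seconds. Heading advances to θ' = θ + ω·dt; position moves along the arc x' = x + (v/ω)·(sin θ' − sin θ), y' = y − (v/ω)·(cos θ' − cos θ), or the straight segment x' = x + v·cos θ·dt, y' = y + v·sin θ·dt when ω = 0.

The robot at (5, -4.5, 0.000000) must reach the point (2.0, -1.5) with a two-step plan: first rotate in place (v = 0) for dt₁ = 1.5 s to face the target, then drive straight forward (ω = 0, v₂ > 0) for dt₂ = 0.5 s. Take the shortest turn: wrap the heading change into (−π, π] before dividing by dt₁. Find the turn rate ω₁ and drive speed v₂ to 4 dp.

heading to target = atan2(-1.5−-4.5, 2−5) = 2.3562
Δθ = wrap(2.3562 − 0.0000) = 2.3562; ω₁ = Δθ/dt₁ = 1.5708
distance = √((2−5)² + (-1.5−-4.5)²) = 4.2426; v₂ = distance/dt₂ = 8.4853

ω₁ = 1.5708, v₂ = 8.4853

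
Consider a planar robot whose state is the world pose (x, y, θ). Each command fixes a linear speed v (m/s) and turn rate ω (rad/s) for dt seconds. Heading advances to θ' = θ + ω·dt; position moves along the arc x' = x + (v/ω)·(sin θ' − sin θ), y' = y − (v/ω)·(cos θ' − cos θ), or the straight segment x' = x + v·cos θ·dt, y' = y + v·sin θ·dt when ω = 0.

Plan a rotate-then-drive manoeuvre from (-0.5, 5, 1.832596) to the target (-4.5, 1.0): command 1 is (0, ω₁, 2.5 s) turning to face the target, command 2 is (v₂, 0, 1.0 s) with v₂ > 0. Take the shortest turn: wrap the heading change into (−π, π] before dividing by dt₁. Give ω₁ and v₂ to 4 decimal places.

ω₁ = 0.8378, v₂ = 5.6569

heading to target = atan2(1−5, -4.5−-0.5) = -2.3562
Δθ = wrap(-2.3562 − 1.8326) = 2.0944; ω₁ = Δθ/dt₁ = 0.8378
distance = √((-4.5−-0.5)² + (1−5)²) = 5.6569; v₂ = distance/dt₂ = 5.6569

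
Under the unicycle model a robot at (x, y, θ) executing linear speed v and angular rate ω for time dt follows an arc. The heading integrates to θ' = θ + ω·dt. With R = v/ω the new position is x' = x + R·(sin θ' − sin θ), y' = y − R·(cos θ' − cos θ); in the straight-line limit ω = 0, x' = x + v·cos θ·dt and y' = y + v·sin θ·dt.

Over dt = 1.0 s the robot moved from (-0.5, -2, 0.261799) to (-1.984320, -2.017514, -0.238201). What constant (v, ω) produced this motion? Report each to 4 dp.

Δθ = -0.238201 − 0.261799 = -0.500000
ω = Δθ/dt = -0.500000/1.0 = -0.5000
R = Δx/(sin θ' − sin θ) = 3.0000
v = R·ω = 3.0000·-0.5000 = -1.5000

v = -1.5000, ω = -0.5000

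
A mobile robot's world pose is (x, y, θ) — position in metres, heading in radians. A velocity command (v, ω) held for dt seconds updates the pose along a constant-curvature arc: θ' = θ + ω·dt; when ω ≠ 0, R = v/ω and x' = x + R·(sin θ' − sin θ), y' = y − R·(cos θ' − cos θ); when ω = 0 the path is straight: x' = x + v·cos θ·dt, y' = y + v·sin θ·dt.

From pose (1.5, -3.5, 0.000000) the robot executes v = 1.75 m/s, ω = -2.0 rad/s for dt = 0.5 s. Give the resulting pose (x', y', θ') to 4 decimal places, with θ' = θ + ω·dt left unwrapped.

(2.2363, -3.9022, -1.0000)

θ' = 0.0000 + -2.0·0.5 = -1.0000
R = v/ω = 1.75/-2.0 = -0.8750
x' = 1.5 + -0.8750·(sin -1.0000 − sin 0.0000) = 2.2363
y' = -3.5 − -0.8750·(cos -1.0000 − cos 0.0000) = -3.9022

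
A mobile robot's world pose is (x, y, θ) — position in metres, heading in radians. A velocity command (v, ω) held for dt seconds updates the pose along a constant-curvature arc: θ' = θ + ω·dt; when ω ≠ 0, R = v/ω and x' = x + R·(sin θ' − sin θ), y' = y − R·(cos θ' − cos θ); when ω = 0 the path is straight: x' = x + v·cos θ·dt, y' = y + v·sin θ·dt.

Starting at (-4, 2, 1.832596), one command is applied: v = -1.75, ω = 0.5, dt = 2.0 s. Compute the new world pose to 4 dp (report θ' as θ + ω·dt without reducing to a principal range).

(-1.6836, -0.4284, 2.8326)

θ' = 1.8326 + 0.5·2.0 = 2.8326
R = v/ω = -1.75/0.5 = -3.5000
x' = -4 + -3.5000·(sin 2.8326 − sin 1.8326) = -1.6836
y' = 2 − -3.5000·(cos 2.8326 − cos 1.8326) = -0.4284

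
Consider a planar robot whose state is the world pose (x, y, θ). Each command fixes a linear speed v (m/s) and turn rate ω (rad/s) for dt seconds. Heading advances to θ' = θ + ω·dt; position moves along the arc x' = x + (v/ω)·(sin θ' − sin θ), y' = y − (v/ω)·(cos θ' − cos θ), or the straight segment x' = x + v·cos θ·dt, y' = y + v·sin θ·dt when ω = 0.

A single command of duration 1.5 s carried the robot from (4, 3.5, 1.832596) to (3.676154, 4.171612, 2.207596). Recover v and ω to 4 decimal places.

v = 0.5000, ω = 0.2500

Δθ = 2.207596 − 1.832596 = 0.375000
ω = Δθ/dt = 0.375000/1.5 = 0.2500
R = −Δy/(cos θ' − cos θ) = 2.0000
v = R·ω = 2.0000·0.2500 = 0.5000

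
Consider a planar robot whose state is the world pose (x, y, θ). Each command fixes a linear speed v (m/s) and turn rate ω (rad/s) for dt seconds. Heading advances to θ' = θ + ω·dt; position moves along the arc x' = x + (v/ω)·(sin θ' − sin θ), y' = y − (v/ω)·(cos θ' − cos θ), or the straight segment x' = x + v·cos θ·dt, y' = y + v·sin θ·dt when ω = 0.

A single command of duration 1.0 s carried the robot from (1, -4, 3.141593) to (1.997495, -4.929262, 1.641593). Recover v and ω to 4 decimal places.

Δθ = 1.641593 − 3.141593 = -1.500000
ω = Δθ/dt = -1.500000/1.0 = -1.5000
R = Δx/(sin θ' − sin θ) = 1.0000
v = R·ω = 1.0000·-1.5000 = -1.5000

v = -1.5000, ω = -1.5000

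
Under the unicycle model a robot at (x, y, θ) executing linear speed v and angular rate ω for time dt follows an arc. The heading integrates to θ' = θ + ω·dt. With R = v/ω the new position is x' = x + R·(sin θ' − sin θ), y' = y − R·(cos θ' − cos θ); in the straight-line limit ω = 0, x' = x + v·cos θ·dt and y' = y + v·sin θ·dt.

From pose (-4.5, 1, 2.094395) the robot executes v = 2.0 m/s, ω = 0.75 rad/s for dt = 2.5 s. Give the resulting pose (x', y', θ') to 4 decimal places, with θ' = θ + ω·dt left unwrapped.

θ' = 2.0944 + 0.75·2.5 = 3.9694
R = v/ω = 2.0/0.75 = 2.6667
x' = -4.5 + 2.6667·(sin 3.9694 − sin 2.0944) = -8.7733
y' = 1 − 2.6667·(cos 3.9694 − cos 2.0944) = 1.4707

(-8.7733, 1.4707, 3.9694)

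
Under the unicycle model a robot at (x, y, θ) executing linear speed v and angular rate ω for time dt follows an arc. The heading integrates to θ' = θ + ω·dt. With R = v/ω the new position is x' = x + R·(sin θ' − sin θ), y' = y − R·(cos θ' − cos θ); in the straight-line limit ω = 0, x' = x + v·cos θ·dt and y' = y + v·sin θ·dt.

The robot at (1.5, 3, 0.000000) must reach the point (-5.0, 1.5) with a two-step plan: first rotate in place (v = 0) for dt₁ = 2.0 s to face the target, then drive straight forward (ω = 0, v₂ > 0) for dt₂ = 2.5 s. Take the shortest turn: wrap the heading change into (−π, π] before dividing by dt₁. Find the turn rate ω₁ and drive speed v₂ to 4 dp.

heading to target = atan2(1.5−3, -5−1.5) = -2.9148
Δθ = wrap(-2.9148 − 0.0000) = -2.9148; ω₁ = Δθ/dt₁ = -1.4574
distance = √((-5−1.5)² + (1.5−3)²) = 6.6708; v₂ = distance/dt₂ = 2.6683

ω₁ = -1.4574, v₂ = 2.6683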